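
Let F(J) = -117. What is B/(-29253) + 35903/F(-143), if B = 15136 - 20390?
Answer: -349885247/1140867 ≈ -306.68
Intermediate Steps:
B = -5254
B/(-29253) + 35903/F(-143) = -5254/(-29253) + 35903/(-117) = -5254*(-1/29253) + 35903*(-1/117) = 5254/29253 - 35903/117 = -349885247/1140867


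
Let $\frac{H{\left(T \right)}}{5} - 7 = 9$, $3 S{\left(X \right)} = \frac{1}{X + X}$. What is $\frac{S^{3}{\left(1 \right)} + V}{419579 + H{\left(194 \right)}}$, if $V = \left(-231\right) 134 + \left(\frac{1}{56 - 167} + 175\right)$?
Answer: $- \frac{245985803}{3353914728} \approx -0.073343$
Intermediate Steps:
$S{\left(X \right)} = \frac{1}{6 X}$ ($S{\left(X \right)} = \frac{1}{3 \left(X + X\right)} = \frac{1}{3 \cdot 2 X} = \frac{\frac{1}{2} \frac{1}{X}}{3} = \frac{1}{6 X}$)
$H{\left(T \right)} = 80$ ($H{\left(T \right)} = 35 + 5 \cdot 9 = 35 + 45 = 80$)
$V = - \frac{3416470}{111}$ ($V = -30954 + \left(\frac{1}{-111} + 175\right) = -30954 + \left(- \frac{1}{111} + 175\right) = -30954 + \frac{19424}{111} = - \frac{3416470}{111} \approx -30779.0$)
$\frac{S^{3}{\left(1 \right)} + V}{419579 + H{\left(194 \right)}} = \frac{\left(\frac{1}{6 \cdot 1}\right)^{3} - \frac{3416470}{111}}{419579 + 80} = \frac{\left(\frac{1}{6} \cdot 1\right)^{3} - \frac{3416470}{111}}{419659} = \left(\left(\frac{1}{6}\right)^{3} - \frac{3416470}{111}\right) \frac{1}{419659} = \left(\frac{1}{216} - \frac{3416470}{111}\right) \frac{1}{419659} = \left(- \frac{245985803}{7992}\right) \frac{1}{419659} = - \frac{245985803}{3353914728}$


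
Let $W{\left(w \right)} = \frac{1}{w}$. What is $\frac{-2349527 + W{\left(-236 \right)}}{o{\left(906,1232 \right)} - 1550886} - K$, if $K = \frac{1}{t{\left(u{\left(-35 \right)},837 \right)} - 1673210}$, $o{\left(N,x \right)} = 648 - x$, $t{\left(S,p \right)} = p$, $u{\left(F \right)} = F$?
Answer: $\frac{927311749966049}{612334223041160} \approx 1.5144$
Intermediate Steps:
$K = - \frac{1}{1672373}$ ($K = \frac{1}{837 - 1673210} = \frac{1}{-1672373} = - \frac{1}{1672373} \approx -5.9795 \cdot 10^{-7}$)
$\frac{-2349527 + W{\left(-236 \right)}}{o{\left(906,1232 \right)} - 1550886} - K = \frac{-2349527 + \frac{1}{-236}}{\left(648 - 1232\right) - 1550886} - - \frac{1}{1672373} = \frac{-2349527 - \frac{1}{236}}{\left(648 - 1232\right) - 1550886} + \frac{1}{1672373} = - \frac{554488373}{236 \left(-584 - 1550886\right)} + \frac{1}{1672373} = - \frac{554488373}{236 \left(-1551470\right)} + \frac{1}{1672373} = \left(- \frac{554488373}{236}\right) \left(- \frac{1}{1551470}\right) + \frac{1}{1672373} = \frac{554488373}{366146920} + \frac{1}{1672373} = \frac{927311749966049}{612334223041160}$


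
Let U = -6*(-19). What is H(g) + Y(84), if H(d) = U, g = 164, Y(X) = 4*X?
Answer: 450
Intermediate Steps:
U = 114
H(d) = 114
H(g) + Y(84) = 114 + 4*84 = 114 + 336 = 450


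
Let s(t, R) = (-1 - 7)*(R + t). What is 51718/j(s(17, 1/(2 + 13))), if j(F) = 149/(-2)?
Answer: -103436/149 ≈ -694.20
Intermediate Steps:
s(t, R) = -8*R - 8*t (s(t, R) = -8*(R + t) = -8*R - 8*t)
j(F) = -149/2 (j(F) = 149*(-½) = -149/2)
51718/j(s(17, 1/(2 + 13))) = 51718/(-149/2) = 51718*(-2/149) = -103436/149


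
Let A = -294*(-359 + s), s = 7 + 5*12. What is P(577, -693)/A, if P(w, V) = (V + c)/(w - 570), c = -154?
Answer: -121/85848 ≈ -0.0014095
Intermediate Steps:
s = 67 (s = 7 + 60 = 67)
P(w, V) = (-154 + V)/(-570 + w) (P(w, V) = (V - 154)/(w - 570) = (-154 + V)/(-570 + w))
A = 85848 (A = -294*(-359 + 67) = -294*(-292) = 85848)
P(577, -693)/A = ((-154 - 693)/(-570 + 577))/85848 = (-847/7)*(1/85848) = ((⅐)*(-847))*(1/85848) = -121*1/85848 = -121/85848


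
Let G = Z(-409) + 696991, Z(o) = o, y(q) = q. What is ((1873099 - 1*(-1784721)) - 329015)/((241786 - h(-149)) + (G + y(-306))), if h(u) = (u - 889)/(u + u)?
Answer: 495991945/139770719 ≈ 3.5486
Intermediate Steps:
h(u) = (-889 + u)/(2*u) (h(u) = (-889 + u)/((2*u)) = (-889 + u)*(1/(2*u)) = (-889 + u)/(2*u))
G = 696582 (G = -409 + 696991 = 696582)
((1873099 - 1*(-1784721)) - 329015)/((241786 - h(-149)) + (G + y(-306))) = ((1873099 - 1*(-1784721)) - 329015)/((241786 - (-889 - 149)/(2*(-149))) + (696582 - 306)) = ((1873099 + 1784721) - 329015)/((241786 - (-1)*(-1038)/(2*149)) + 696276) = (3657820 - 329015)/((241786 - 1*519/149) + 696276) = 3328805/((241786 - 519/149) + 696276) = 3328805/(36025595/149 + 696276) = 3328805/(139770719/149) = 3328805*(149/139770719) = 495991945/139770719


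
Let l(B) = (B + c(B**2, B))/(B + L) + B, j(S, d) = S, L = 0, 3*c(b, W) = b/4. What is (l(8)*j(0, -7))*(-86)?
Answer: 0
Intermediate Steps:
c(b, W) = b/12 (c(b, W) = (b/4)/3 = b/12)
l(B) = B + (B + B**2/12)/B (l(B) = (B + B**2/12)/(B + 0) + B = (B + B**2/12)/B + B = B + (B + B**2/12)/B)
(l(8)*j(0, -7))*(-86) = ((1 + (13/12)*8)*0)*(-86) = ((1 + 26/3)*0)*(-86) = ((29/3)*0)*(-86) = 0*(-86) = 0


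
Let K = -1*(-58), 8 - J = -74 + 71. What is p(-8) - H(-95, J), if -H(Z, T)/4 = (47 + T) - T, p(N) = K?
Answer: 246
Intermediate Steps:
J = 11 (J = 8 - (-74 + 71) = 8 - 1*(-3) = 8 + 3 = 11)
K = 58
p(N) = 58
H(Z, T) = -188 (H(Z, T) = -4*((47 + T) - T) = -4*47 = -188)
p(-8) - H(-95, J) = 58 - 1*(-188) = 58 + 188 = 246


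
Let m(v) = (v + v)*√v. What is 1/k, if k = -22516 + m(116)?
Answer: -5629/125181668 - 29*√29/31295417 ≈ -4.9957e-5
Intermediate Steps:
m(v) = 2*v^(3/2) (m(v) = (2*v)*√v = 2*v^(3/2))
k = -22516 + 464*√29 (k = -22516 + 2*116^(3/2) = -22516 + 2*(232*√29) = -22516 + 464*√29 ≈ -20017.)
1/k = 1/(-22516 + 464*√29)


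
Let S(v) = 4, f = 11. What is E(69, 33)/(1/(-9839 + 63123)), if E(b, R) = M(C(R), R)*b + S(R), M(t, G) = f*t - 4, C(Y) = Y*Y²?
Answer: 1453369641724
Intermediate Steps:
C(Y) = Y³
M(t, G) = -4 + 11*t (M(t, G) = 11*t - 4 = -4 + 11*t)
E(b, R) = 4 + b*(-4 + 11*R³) (E(b, R) = (-4 + 11*R³)*b + 4 = b*(-4 + 11*R³) + 4 = 4 + b*(-4 + 11*R³))
E(69, 33)/(1/(-9839 + 63123)) = (4 + 69*(-4 + 11*33³))/(1/(-9839 + 63123)) = (4 + 69*(-4 + 11*35937))/(1/53284) = (4 + 69*(-4 + 395307))/(1/53284) = (4 + 69*395303)*53284 = (4 + 27275907)*53284 = 27275911*53284 = 1453369641724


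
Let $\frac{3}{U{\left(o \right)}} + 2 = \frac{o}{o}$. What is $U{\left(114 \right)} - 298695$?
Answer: $-298698$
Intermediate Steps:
$U{\left(o \right)} = -3$ ($U{\left(o \right)} = \frac{3}{-2 + \frac{o}{o}} = \frac{3}{-2 + 1} = \frac{3}{-1} = 3 \left(-1\right) = -3$)
$U{\left(114 \right)} - 298695 = -3 - 298695 = -298698$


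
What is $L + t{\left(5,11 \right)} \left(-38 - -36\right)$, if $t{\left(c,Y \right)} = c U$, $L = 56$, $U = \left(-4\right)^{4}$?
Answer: $-2504$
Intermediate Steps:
$U = 256$
$t{\left(c,Y \right)} = 256 c$ ($t{\left(c,Y \right)} = c 256 = 256 c$)
$L + t{\left(5,11 \right)} \left(-38 - -36\right) = 56 + 256 \cdot 5 \left(-38 - -36\right) = 56 + 1280 \left(-38 + 36\right) = 56 + 1280 \left(-2\right) = 56 - 2560 = -2504$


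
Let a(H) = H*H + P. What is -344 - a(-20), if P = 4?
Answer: -748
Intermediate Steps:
a(H) = 4 + H² (a(H) = H*H + 4 = H² + 4 = 4 + H²)
-344 - a(-20) = -344 - (4 + (-20)²) = -344 - (4 + 400) = -344 - 1*404 = -344 - 404 = -748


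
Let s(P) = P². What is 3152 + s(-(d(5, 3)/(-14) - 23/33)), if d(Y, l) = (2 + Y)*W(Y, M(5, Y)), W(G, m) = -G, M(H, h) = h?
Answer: 13744273/4356 ≈ 3155.3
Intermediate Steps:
d(Y, l) = -Y*(2 + Y) (d(Y, l) = (2 + Y)*(-Y) = -Y*(2 + Y))
3152 + s(-(d(5, 3)/(-14) - 23/33)) = 3152 + (-(-1*5*(2 + 5)/(-14) - 23/33))² = 3152 + (-(-1*5*7*(-1/14) - 23*1/33))² = 3152 + (-(-35*(-1/14) - 23/33))² = 3152 + (-(5/2 - 23/33))² = 3152 + (-1*119/66)² = 3152 + (-119/66)² = 3152 + 14161/4356 = 13744273/4356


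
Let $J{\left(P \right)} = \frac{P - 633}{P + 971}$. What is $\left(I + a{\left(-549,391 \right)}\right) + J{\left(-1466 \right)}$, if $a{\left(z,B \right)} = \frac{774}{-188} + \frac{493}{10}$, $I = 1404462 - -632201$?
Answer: $\frac{9476822906}{4653} \approx 2.0367 \cdot 10^{6}$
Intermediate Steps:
$I = 2036663$ ($I = 1404462 + 632201 = 2036663$)
$J{\left(P \right)} = \frac{-633 + P}{971 + P}$
$a{\left(z,B \right)} = \frac{10618}{235}$ ($a{\left(z,B \right)} = 774 \left(- \frac{1}{188}\right) + 493 \cdot \frac{1}{10} = - \frac{387}{94} + \frac{493}{10} = \frac{10618}{235}$)
$\left(I + a{\left(-549,391 \right)}\right) + J{\left(-1466 \right)} = \left(2036663 + \frac{10618}{235}\right) + \frac{-633 - 1466}{971 - 1466} = \frac{478626423}{235} + \frac{1}{-495} \left(-2099\right) = \frac{478626423}{235} - - \frac{2099}{495} = \frac{478626423}{235} + \frac{2099}{495} = \frac{9476822906}{4653}$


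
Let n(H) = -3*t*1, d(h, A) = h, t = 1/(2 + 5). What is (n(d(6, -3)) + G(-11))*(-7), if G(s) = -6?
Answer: 45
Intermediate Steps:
t = ⅐ (t = 1/7 = ⅐ ≈ 0.14286)
n(H) = -3/7 (n(H) = -3*⅐*1 = -3/7*1 = -3/7)
(n(d(6, -3)) + G(-11))*(-7) = (-3/7 - 6)*(-7) = -45/7*(-7) = 45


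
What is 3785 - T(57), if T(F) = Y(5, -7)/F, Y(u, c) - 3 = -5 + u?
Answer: 71914/19 ≈ 3784.9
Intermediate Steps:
Y(u, c) = -2 + u (Y(u, c) = 3 + (-5 + u) = -2 + u)
T(F) = 3/F (T(F) = (-2 + 5)/F = 3/F)
3785 - T(57) = 3785 - 3/57 = 3785 - 1*1/19 = 3785 - 1/19 = 71914/19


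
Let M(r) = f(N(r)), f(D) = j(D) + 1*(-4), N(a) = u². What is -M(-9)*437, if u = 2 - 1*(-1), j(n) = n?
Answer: -2185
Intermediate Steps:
u = 3 (u = 2 + 1 = 3)
N(a) = 9 (N(a) = 3² = 9)
f(D) = -4 + D (f(D) = D + 1*(-4) = D - 4 = -4 + D)
M(r) = 5 (M(r) = -4 + 9 = 5)
-M(-9)*437 = -5*437 = -1*2185 = -2185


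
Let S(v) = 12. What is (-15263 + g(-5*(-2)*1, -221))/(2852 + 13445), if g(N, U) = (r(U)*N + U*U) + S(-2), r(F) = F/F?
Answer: 33600/16297 ≈ 2.0617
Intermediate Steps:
r(F) = 1
g(N, U) = 12 + N + U**2 (g(N, U) = (1*N + U*U) + 12 = (N + U**2) + 12 = 12 + N + U**2)
(-15263 + g(-5*(-2)*1, -221))/(2852 + 13445) = (-15263 + (12 - 5*(-2)*1 + (-221)**2))/(2852 + 13445) = (-15263 + (12 + 10*1 + 48841))/16297 = (-15263 + (12 + 10 + 48841))*(1/16297) = (-15263 + 48863)*(1/16297) = 33600*(1/16297) = 33600/16297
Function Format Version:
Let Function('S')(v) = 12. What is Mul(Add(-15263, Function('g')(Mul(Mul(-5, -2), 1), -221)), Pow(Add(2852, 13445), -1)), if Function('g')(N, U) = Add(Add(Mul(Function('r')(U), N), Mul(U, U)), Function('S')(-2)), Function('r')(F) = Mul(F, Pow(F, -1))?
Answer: Rational(33600, 16297) ≈ 2.0617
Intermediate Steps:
Function('r')(F) = 1
Function('g')(N, U) = Add(12, N, Pow(U, 2)) (Function('g')(N, U) = Add(Add(Mul(1, N), Mul(U, U)), 12) = Add(Add(N, Pow(U, 2)), 12) = Add(12, N, Pow(U, 2)))
Mul(Add(-15263, Function('g')(Mul(Mul(-5, -2), 1), -221)), Pow(Add(2852, 13445), -1)) = Mul(Add(-15263, Add(12, Mul(Mul(-5, -2), 1), Pow(-221, 2))), Pow(Add(2852, 13445), -1)) = Mul(Add(-15263, Add(12, Mul(10, 1), 48841)), Pow(16297, -1)) = Mul(Add(-15263, Add(12, 10, 48841)), Rational(1, 16297)) = Mul(Add(-15263, 48863), Rational(1, 16297)) = Mul(33600, Rational(1, 16297)) = Rational(33600, 16297)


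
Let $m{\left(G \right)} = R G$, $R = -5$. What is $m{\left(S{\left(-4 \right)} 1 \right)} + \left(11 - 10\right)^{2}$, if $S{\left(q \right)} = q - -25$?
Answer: $-104$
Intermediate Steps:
$S{\left(q \right)} = 25 + q$ ($S{\left(q \right)} = q + 25 = 25 + q$)
$m{\left(G \right)} = - 5 G$
$m{\left(S{\left(-4 \right)} 1 \right)} + \left(11 - 10\right)^{2} = - 5 \left(25 - 4\right) 1 + \left(11 - 10\right)^{2} = - 5 \cdot 21 \cdot 1 + 1^{2} = \left(-5\right) 21 + 1 = -105 + 1 = -104$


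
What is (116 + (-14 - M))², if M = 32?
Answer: 4900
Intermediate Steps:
(116 + (-14 - M))² = (116 + (-14 - 1*32))² = (116 + (-14 - 32))² = (116 - 46)² = 70² = 4900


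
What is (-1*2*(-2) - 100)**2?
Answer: 9216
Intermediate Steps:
(-1*2*(-2) - 100)**2 = (-2*(-2) - 100)**2 = (4 - 100)**2 = (-96)**2 = 9216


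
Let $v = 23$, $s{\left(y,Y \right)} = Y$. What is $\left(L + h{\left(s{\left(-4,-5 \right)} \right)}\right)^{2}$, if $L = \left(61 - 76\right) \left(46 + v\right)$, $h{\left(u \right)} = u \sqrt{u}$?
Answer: $1071100 + 10350 i \sqrt{5} \approx 1.0711 \cdot 10^{6} + 23143.0 i$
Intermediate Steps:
$h{\left(u \right)} = u^{\frac{3}{2}}$
$L = -1035$ ($L = \left(61 - 76\right) \left(46 + 23\right) = \left(-15\right) 69 = -1035$)
$\left(L + h{\left(s{\left(-4,-5 \right)} \right)}\right)^{2} = \left(-1035 + \left(-5\right)^{\frac{3}{2}}\right)^{2} = \left(-1035 - 5 i \sqrt{5}\right)^{2}$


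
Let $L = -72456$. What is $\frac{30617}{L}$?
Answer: $- \frac{30617}{72456} \approx -0.42256$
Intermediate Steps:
$\frac{30617}{L} = \frac{30617}{-72456} = 30617 \left(- \frac{1}{72456}\right) = - \frac{30617}{72456}$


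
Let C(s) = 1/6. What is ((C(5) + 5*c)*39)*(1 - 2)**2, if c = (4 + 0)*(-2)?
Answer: -3107/2 ≈ -1553.5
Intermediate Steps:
c = -8 (c = 4*(-2) = -8)
C(s) = 1/6
((C(5) + 5*c)*39)*(1 - 2)**2 = ((1/6 + 5*(-8))*39)*(1 - 2)**2 = ((1/6 - 40)*39)*(-1)**2 = -239/6*39*1 = -3107/2*1 = -3107/2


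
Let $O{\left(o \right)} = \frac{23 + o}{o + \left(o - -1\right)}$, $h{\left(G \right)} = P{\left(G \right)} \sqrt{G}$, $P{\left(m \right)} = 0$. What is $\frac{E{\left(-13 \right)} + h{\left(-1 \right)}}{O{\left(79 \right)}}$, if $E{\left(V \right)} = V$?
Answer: $- \frac{689}{34} \approx -20.265$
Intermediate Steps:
$h{\left(G \right)} = 0$ ($h{\left(G \right)} = 0 \sqrt{G} = 0$)
$O{\left(o \right)} = \frac{23 + o}{1 + 2 o}$ ($O{\left(o \right)} = \frac{23 + o}{o + \left(o + 1\right)} = \frac{23 + o}{o + \left(1 + o\right)} = \frac{23 + o}{1 + 2 o}$)
$\frac{E{\left(-13 \right)} + h{\left(-1 \right)}}{O{\left(79 \right)}} = \frac{-13 + 0}{\frac{1}{1 + 2 \cdot 79} \left(23 + 79\right)} = - \frac{13}{\frac{1}{1 + 158} \cdot 102} = - \frac{13}{\frac{1}{159} \cdot 102} = - \frac{13}{\frac{34}{53}} = \left(-13\right) \frac{53}{34} = - \frac{689}{34}$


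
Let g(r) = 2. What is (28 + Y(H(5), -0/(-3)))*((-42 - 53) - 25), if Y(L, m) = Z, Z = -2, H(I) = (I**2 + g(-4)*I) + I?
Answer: -3120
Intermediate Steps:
H(I) = I**2 + 3*I (H(I) = (I**2 + 2*I) + I = I**2 + 3*I)
Y(L, m) = -2
(28 + Y(H(5), -0/(-3)))*((-42 - 53) - 25) = (28 - 2)*((-42 - 53) - 25) = 26*(-95 - 25) = 26*(-120) = -3120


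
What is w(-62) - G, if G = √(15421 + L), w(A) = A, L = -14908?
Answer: -62 - 3*√57 ≈ -84.650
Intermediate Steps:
G = 3*√57 (G = √(15421 - 14908) = √513 = 3*√57 ≈ 22.650)
w(-62) - G = -62 - 3*√57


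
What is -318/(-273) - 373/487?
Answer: 17679/44317 ≈ 0.39892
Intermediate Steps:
-318/(-273) - 373/487 = -318*(-1/273) - 373*1/487 = 106/91 - 373/487 = 17679/44317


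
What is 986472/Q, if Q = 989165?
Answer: 986472/989165 ≈ 0.99728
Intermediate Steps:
986472/Q = 986472/989165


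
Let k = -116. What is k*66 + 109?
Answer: -7547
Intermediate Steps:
k*66 + 109 = -116*66 + 109 = -7656 + 109 = -7547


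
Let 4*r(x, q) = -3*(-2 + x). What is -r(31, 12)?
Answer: 87/4 ≈ 21.750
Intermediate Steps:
r(x, q) = 3/2 - 3*x/4 (r(x, q) = (-3*(-2 + x))/4 = (6 - 3*x)/4 = 3/2 - 3*x/4)
-r(31, 12) = -(3/2 - ¾*31) = -(3/2 - 93/4) = -1*(-87/4) = 87/4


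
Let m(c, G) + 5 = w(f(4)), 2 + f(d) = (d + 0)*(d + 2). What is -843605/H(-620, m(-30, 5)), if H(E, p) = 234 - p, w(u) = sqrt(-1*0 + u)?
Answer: -28803085/8157 - 120515*sqrt(22)/8157 ≈ -3600.4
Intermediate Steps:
f(d) = -2 + d*(2 + d) (f(d) = -2 + (d + 0)*(d + 2) = -2 + d*(2 + d))
w(u) = sqrt(u) (w(u) = sqrt(0 + u) = sqrt(u))
m(c, G) = -5 + sqrt(22) (m(c, G) = -5 + sqrt(-2 + 4**2 + 2*4) = -5 + sqrt(-2 + 16 + 8) = -5 + sqrt(22))
-843605/H(-620, m(-30, 5)) = -843605/(234 - (-5 + sqrt(22))) = -843605/(234 + (5 - sqrt(22))) = -843605/(239 - sqrt(22))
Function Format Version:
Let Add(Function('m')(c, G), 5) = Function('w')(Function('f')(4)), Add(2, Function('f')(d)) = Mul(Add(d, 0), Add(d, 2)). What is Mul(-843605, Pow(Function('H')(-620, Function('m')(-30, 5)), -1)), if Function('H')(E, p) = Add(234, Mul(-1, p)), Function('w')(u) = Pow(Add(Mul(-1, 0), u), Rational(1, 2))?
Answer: Add(Rational(-28803085, 8157), Mul(Rational(-120515, 8157), Pow(22, Rational(1, 2)))) ≈ -3600.4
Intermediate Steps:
Function('f')(d) = Add(-2, Mul(d, Add(2, d))) (Function('f')(d) = Add(-2, Mul(Add(d, 0), Add(d, 2))) = Add(-2, Mul(d, Add(2, d))))
Function('w')(u) = Pow(u, Rational(1, 2)) (Function('w')(u) = Pow(Add(0, u), Rational(1, 2)) = Pow(u, Rational(1, 2)))
Function('m')(c, G) = Add(-5, Pow(22, Rational(1, 2))) (Function('m')(c, G) = Add(-5, Pow(Add(-2, Pow(4, 2), Mul(2, 4)), Rational(1, 2))) = Add(-5, Pow(Add(-2, 16, 8), Rational(1, 2))) = Add(-5, Pow(22, Rational(1, 2))))
Mul(-843605, Pow(Function('H')(-620, Function('m')(-30, 5)), -1)) = Mul(-843605, Pow(Add(234, Mul(-1, Add(-5, Pow(22, Rational(1, 2))))), -1)) = Mul(-843605, Pow(Add(234, Add(5, Mul(-1, Pow(22, Rational(1, 2))))), -1)) = Mul(-843605, Pow(Add(239, Mul(-1, Pow(22, Rational(1, 2)))), -1))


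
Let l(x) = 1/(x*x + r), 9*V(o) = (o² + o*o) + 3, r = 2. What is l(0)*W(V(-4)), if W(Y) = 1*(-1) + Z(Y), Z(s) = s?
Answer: 13/9 ≈ 1.4444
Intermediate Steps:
V(o) = ⅓ + 2*o²/9 (V(o) = ((o² + o*o) + 3)/9 = ((o² + o²) + 3)/9 = (2*o² + 3)/9 = (3 + 2*o²)/9 = ⅓ + 2*o²/9)
W(Y) = -1 + Y (W(Y) = 1*(-1) + Y = -1 + Y)
l(x) = 1/(2 + x²) (l(x) = 1/(x*x + 2) = 1/(x² + 2) = 1/(2 + x²))
l(0)*W(V(-4)) = (-1 + (⅓ + (2/9)*(-4)²))/(2 + 0²) = (-1 + (⅓ + (2/9)*16))/(2 + 0) = (-1 + (⅓ + 32/9))/2 = (-1 + 35/9)/2 = (½)*(26/9) = 13/9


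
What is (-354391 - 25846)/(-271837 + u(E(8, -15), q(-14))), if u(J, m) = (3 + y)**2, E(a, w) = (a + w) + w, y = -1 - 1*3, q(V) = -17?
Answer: 380237/271836 ≈ 1.3988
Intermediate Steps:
y = -4 (y = -1 - 3 = -4)
E(a, w) = a + 2*w
u(J, m) = 1 (u(J, m) = (3 - 4)**2 = (-1)**2 = 1)
(-354391 - 25846)/(-271837 + u(E(8, -15), q(-14))) = (-354391 - 25846)/(-271837 + 1) = -380237/(-271836) = -380237*(-1/271836) = 380237/271836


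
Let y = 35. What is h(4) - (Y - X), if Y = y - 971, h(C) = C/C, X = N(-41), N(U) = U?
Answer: 896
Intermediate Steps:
X = -41
h(C) = 1
Y = -936 (Y = 35 - 971 = -936)
h(4) - (Y - X) = 1 - (-936 - 1*(-41)) = 1 - (-936 + 41) = 1 - 1*(-895) = 1 + 895 = 896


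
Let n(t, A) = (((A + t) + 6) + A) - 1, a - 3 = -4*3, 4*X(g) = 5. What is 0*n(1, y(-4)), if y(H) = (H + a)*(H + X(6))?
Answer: 0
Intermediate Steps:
X(g) = 5/4 (X(g) = (¼)*5 = 5/4)
a = -9 (a = 3 - 4*3 = 3 - 12 = -9)
y(H) = (-9 + H)*(5/4 + H) (y(H) = (H - 9)*(H + 5/4) = (-9 + H)*(5/4 + H))
n(t, A) = 5 + t + 2*A (n(t, A) = ((6 + A + t) + A) - 1 = (6 + t + 2*A) - 1 = 5 + t + 2*A)
0*n(1, y(-4)) = 0*(5 + 1 + 2*(-45/4 + (-4)² - 31/4*(-4))) = 0*(5 + 1 + 2*(-45/4 + 16 + 31)) = 0*(5 + 1 + 2*(143/4)) = 0*(5 + 1 + 143/2) = 0*(155/2) = 0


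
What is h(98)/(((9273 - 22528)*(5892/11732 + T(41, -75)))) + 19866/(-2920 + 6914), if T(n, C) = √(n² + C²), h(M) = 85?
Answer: 1654927612985138856/332718227144970535 - 146242313*√7306/166609027113155 ≈ 4.9739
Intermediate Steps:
T(n, C) = √(C² + n²)
h(98)/(((9273 - 22528)*(5892/11732 + T(41, -75)))) + 19866/(-2920 + 6914) = 85/(((9273 - 22528)*(5892/11732 + √((-75)² + 41²)))) + 19866/(-2920 + 6914) = 85/((-13255*(5892*(1/11732) + √(5625 + 1681)))) + 19866/3994 = 85/((-13255*(1473/2933 + √7306))) + 19866*(1/3994) = 85/(-19524615/2933 - 13255*√7306) + 9933/1997 = 9933/1997 + 85/(-19524615/2933 - 13255*√7306)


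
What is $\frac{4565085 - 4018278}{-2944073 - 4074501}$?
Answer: $- \frac{546807}{7018574} \approx -0.077909$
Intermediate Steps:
$\frac{4565085 - 4018278}{-2944073 - 4074501} = \frac{546807}{-7018574} = 546807 \left(- \frac{1}{7018574}\right) = - \frac{546807}{7018574}$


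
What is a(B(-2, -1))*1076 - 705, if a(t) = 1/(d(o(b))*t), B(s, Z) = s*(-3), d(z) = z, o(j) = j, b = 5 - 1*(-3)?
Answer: -8191/12 ≈ -682.58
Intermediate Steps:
b = 8 (b = 5 + 3 = 8)
B(s, Z) = -3*s
a(t) = 1/(8*t)
a(B(-2, -1))*1076 - 705 = (1/(8*((-3*(-2)))))*1076 - 705 = ((⅛)/6)*1076 - 705 = ((⅛)*(⅙))*1076 - 705 = (1/48)*1076 - 705 = 269/12 - 705 = -8191/12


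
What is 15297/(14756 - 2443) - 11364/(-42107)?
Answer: 784035711/518463491 ≈ 1.5122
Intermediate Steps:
15297/(14756 - 2443) - 11364/(-42107) = 15297/12313 - 11364*(-1/42107) = 15297*(1/12313) + 11364/42107 = 15297/12313 + 11364/42107 = 784035711/518463491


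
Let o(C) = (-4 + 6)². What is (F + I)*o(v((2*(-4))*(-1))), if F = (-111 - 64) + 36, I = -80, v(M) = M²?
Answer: -876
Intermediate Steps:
o(C) = 4 (o(C) = 2² = 4)
F = -139 (F = -175 + 36 = -139)
(F + I)*o(v((2*(-4))*(-1))) = (-139 - 80)*4 = -219*4 = -876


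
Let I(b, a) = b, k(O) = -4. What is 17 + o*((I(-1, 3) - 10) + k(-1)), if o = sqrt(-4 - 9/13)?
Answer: 17 - 15*I*sqrt(793)/13 ≈ 17.0 - 32.493*I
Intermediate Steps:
o = I*sqrt(793)/13 (o = sqrt(-4 - 9*1/13) = sqrt(-4 - 9/13) = sqrt(-61/13) = I*sqrt(793)/13 ≈ 2.1662*I)
17 + o*((I(-1, 3) - 10) + k(-1)) = 17 + (I*sqrt(793)/13)*((-1 - 10) - 4) = 17 + (I*sqrt(793)/13)*(-11 - 4) = 17 + (I*sqrt(793)/13)*(-15) = 17 - 15*I*sqrt(793)/13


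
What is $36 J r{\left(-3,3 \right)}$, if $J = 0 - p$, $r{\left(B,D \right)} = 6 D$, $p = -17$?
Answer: $11016$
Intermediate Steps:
$J = 17$ ($J = 0 - -17 = 0 + 17 = 17$)
$36 J r{\left(-3,3 \right)} = 36 \cdot 17 \cdot 6 \cdot 3 = 612 \cdot 18 = 11016$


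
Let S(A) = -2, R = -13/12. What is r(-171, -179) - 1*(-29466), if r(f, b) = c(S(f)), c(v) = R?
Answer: 353579/12 ≈ 29465.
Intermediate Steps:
R = -13/12 (R = -13*1/12 = -13/12 ≈ -1.0833)
c(v) = -13/12
r(f, b) = -13/12
r(-171, -179) - 1*(-29466) = -13/12 - 1*(-29466) = -13/12 + 29466 = 353579/12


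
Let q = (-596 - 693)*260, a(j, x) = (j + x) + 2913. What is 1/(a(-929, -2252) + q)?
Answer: -1/335408 ≈ -2.9814e-6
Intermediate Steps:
a(j, x) = 2913 + j + x
q = -335140 (q = -1289*260 = -335140)
1/(a(-929, -2252) + q) = 1/((2913 - 929 - 2252) - 335140) = 1/(-268 - 335140) = 1/(-335408) = -1/335408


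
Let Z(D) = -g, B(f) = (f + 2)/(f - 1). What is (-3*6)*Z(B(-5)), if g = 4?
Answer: 72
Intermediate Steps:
B(f) = (2 + f)/(-1 + f)
Z(D) = -4 (Z(D) = -1*4 = -4)
(-3*6)*Z(B(-5)) = -3*6*(-4) = -18*(-4) = 72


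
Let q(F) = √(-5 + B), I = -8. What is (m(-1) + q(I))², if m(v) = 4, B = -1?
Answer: (4 + I*√6)² ≈ 10.0 + 19.596*I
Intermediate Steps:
q(F) = I*√6 (q(F) = √(-5 - 1) = √(-6) = I*√6)
(m(-1) + q(I))² = (4 + I*√6)²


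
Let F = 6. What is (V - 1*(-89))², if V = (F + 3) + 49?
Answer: 21609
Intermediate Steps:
V = 58 (V = (6 + 3) + 49 = 9 + 49 = 58)
(V - 1*(-89))² = (58 - 1*(-89))² = (58 + 89)² = 147² = 21609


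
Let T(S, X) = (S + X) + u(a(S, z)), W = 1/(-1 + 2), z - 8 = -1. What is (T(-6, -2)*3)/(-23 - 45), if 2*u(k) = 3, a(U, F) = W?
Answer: 39/136 ≈ 0.28676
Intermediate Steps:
z = 7 (z = 8 - 1 = 7)
W = 1 (W = 1/1 = 1)
a(U, F) = 1
u(k) = 3/2 (u(k) = (1/2)*3 = 3/2)
T(S, X) = 3/2 + S + X (T(S, X) = (S + X) + 3/2 = 3/2 + S + X)
(T(-6, -2)*3)/(-23 - 45) = ((3/2 - 6 - 2)*3)/(-23 - 45) = -13/2*3/(-68) = -39/2*(-1/68) = 39/136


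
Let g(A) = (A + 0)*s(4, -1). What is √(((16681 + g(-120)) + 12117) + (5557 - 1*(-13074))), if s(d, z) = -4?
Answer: √47909 ≈ 218.88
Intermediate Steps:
g(A) = -4*A (g(A) = (A + 0)*(-4) = A*(-4) = -4*A)
√(((16681 + g(-120)) + 12117) + (5557 - 1*(-13074))) = √(((16681 - 4*(-120)) + 12117) + (5557 - 1*(-13074))) = √(((16681 + 480) + 12117) + (5557 + 13074)) = √((17161 + 12117) + 18631) = √(29278 + 18631) = √47909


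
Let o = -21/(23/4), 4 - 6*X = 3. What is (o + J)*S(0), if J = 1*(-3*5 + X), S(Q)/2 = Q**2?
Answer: 0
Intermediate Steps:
X = 1/6 (X = 2/3 - 1/6*3 = 2/3 - 1/2 = 1/6 ≈ 0.16667)
S(Q) = 2*Q**2
o = -84/23 (o = -21/(23*(1/4)) = -21/23/4 = -21*4/23 = -84/23 ≈ -3.6522)
J = -89/6 (J = 1*(-3*5 + 1/6) = 1*(-15 + 1/6) = 1*(-89/6) = -89/6 ≈ -14.833)
(o + J)*S(0) = (-84/23 - 89/6)*(2*0**2) = -2551*0/69 = -2551/138*0 = 0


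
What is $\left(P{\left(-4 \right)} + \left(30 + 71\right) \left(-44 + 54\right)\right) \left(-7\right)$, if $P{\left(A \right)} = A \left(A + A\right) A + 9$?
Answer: $-6237$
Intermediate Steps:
$P{\left(A \right)} = 9 + 2 A^{3}$ ($P{\left(A \right)} = A 2 A A + 9 = 2 A^{2} A + 9 = 2 A^{3} + 9 = 9 + 2 A^{3}$)
$\left(P{\left(-4 \right)} + \left(30 + 71\right) \left(-44 + 54\right)\right) \left(-7\right) = \left(\left(9 + 2 \left(-4\right)^{3}\right) + \left(30 + 71\right) \left(-44 + 54\right)\right) \left(-7\right) = \left(\left(9 + 2 \left(-64\right)\right) + 101 \cdot 10\right) \left(-7\right) = \left(\left(9 - 128\right) + 1010\right) \left(-7\right) = \left(-119 + 1010\right) \left(-7\right) = 891 \left(-7\right) = -6237$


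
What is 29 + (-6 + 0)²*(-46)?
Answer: -1627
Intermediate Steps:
29 + (-6 + 0)²*(-46) = 29 + (-6)²*(-46) = 29 + 36*(-46) = 29 - 1656 = -1627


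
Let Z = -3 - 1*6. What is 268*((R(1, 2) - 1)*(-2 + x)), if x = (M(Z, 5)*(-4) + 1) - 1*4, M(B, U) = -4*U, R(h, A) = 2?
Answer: 20100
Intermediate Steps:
Z = -9 (Z = -3 - 6 = -9)
x = 77 (x = (-4*5*(-4) + 1) - 1*4 = (-20*(-4) + 1) - 4 = (80 + 1) - 4 = 81 - 4 = 77)
268*((R(1, 2) - 1)*(-2 + x)) = 268*((2 - 1)*(-2 + 77)) = 268*(1*75) = 268*75 = 20100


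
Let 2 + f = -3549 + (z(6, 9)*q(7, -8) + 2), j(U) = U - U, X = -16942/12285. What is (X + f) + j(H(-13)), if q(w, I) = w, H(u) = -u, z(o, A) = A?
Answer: -42842452/12285 ≈ -3487.4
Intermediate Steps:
X = -16942/12285 (X = -16942*1/12285 = -16942/12285 ≈ -1.3791)
j(U) = 0
f = -3486 (f = -2 + (-3549 + (9*7 + 2)) = -2 + (-3549 + (63 + 2)) = -2 + (-3549 + 65) = -2 - 3484 = -3486)
(X + f) + j(H(-13)) = (-16942/12285 - 3486) + 0 = -42842452/12285 + 0 = -42842452/12285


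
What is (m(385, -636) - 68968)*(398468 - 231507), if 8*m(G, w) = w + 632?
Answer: -23030099457/2 ≈ -1.1515e+10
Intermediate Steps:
m(G, w) = 79 + w/8 (m(G, w) = (w + 632)/8 = (632 + w)/8 = 79 + w/8)
(m(385, -636) - 68968)*(398468 - 231507) = ((79 + (1/8)*(-636)) - 68968)*(398468 - 231507) = ((79 - 159/2) - 68968)*166961 = (-1/2 - 68968)*166961 = -137937/2*166961 = -23030099457/2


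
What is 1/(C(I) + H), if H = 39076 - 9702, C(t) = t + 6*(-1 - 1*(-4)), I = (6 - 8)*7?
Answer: 1/29378 ≈ 3.4039e-5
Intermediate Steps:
I = -14 (I = -2*7 = -14)
C(t) = 18 + t (C(t) = t + 6*(-1 + 4) = t + 6*3 = t + 18 = 18 + t)
H = 29374
1/(C(I) + H) = 1/((18 - 14) + 29374) = 1/(4 + 29374) = 1/29378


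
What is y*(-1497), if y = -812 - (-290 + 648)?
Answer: 1751490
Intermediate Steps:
y = -1170 (y = -812 - 1*358 = -812 - 358 = -1170)
y*(-1497) = -1170*(-1497) = 1751490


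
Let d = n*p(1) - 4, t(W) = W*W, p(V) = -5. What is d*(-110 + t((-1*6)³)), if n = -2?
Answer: 279276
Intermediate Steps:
t(W) = W²
d = 6 (d = -2*(-5) - 4 = 10 - 4 = 6)
d*(-110 + t((-1*6)³)) = 6*(-110 + ((-1*6)³)²) = 6*(-110 + ((-6)³)²) = 6*(-110 + (-216)²) = 6*(-110 + 46656) = 6*46546 = 279276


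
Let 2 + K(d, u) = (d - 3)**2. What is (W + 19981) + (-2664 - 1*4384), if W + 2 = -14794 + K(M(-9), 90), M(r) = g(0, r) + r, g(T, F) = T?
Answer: -1721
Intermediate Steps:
M(r) = r (M(r) = 0 + r = r)
K(d, u) = -2 + (-3 + d)**2 (K(d, u) = -2 + (d - 3)**2 = -2 + (-3 + d)**2)
W = -14654 (W = -2 + (-14794 + (-2 + (-3 - 9)**2)) = -2 + (-14794 + (-2 + (-12)**2)) = -2 + (-14794 + (-2 + 144)) = -2 + (-14794 + 142) = -2 - 14652 = -14654)
(W + 19981) + (-2664 - 1*4384) = (-14654 + 19981) + (-2664 - 1*4384) = 5327 + (-2664 - 4384) = 5327 - 7048 = -1721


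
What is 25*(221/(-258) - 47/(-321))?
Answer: -163375/9202 ≈ -17.754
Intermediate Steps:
25*(221/(-258) - 47/(-321)) = 25*(221*(-1/258) - 47*(-1/321)) = 25*(-221/258 + 47/321) = 25*(-6535/9202) = -163375/9202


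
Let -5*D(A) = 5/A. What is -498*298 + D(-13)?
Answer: -1929251/13 ≈ -1.4840e+5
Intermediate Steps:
D(A) = -1/A
-498*298 + D(-13) = -498*298 - 1/(-13) = -148404 - 1*(-1/13) = -148404 + 1/13 = -1929251/13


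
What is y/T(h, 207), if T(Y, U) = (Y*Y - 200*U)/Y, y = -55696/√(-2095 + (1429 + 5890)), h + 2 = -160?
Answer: -62658*√1306/274913 ≈ -8.2367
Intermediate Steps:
h = -162 (h = -2 - 160 = -162)
y = -13924*√1306/653 (y = -55696/√(-2095 + 7319) = -55696*√1306/2612 = -13924*√1306/653 ≈ -770.59)
T(Y, U) = (Y² - 200*U)/Y
y/T(h, 207) = (-13924*√1306/653)/(-162 - 200*207/(-162)) = (-13924*√1306/653)/(-162 - 200*207*(-1/162)) = (-13924*√1306/653)/(-162 + 2300/9) = (-13924*√1306/653)/(842/9) = -13924*√1306/653*(9/842) = -62658*√1306/274913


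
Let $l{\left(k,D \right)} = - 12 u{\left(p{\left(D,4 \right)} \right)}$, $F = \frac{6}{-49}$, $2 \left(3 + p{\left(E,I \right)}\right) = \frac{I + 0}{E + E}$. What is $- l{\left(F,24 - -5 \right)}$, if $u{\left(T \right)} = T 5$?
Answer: $- \frac{5160}{29} \approx -177.93$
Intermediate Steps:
$p{\left(E,I \right)} = -3 + \frac{I}{4 E}$ ($p{\left(E,I \right)} = -3 + \frac{\left(I + 0\right) \frac{1}{E + E}}{2} = -3 + \frac{I \frac{1}{2 E}}{2} = -3 + \frac{\frac{1}{2} I \frac{1}{E}}{2} = -3 + \frac{I}{4 E}$)
$F = - \frac{6}{49}$ ($F = 6 \left(- \frac{1}{49}\right) = - \frac{6}{49} \approx -0.12245$)
$u{\left(T \right)} = 5 T$
$l{\left(k,D \right)} = 180 - \frac{60}{D}$ ($l{\left(k,D \right)} = - 12 \cdot 5 \left(-3 + \frac{1}{4} \cdot 4 \frac{1}{D}\right) = - 12 \cdot 5 \left(-3 + \frac{1}{D}\right) = - 12 \left(-15 + \frac{5}{D}\right) = 180 - \frac{60}{D}$)
$- l{\left(F,24 - -5 \right)} = - (180 - \frac{60}{24 - -5}) = - (180 - \frac{60}{24 + 5}) = - (180 - \frac{60}{29}) = \left(-1\right) \frac{5160}{29} = - \frac{5160}{29}$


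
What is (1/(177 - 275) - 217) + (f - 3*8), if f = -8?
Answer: -24403/98 ≈ -249.01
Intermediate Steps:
(1/(177 - 275) - 217) + (f - 3*8) = (1/(177 - 275) - 217) + (-8 - 3*8) = (1/(-98) - 217) + (-8 - 24) = (-1/98 - 217) - 32 = -21267/98 - 32 = -24403/98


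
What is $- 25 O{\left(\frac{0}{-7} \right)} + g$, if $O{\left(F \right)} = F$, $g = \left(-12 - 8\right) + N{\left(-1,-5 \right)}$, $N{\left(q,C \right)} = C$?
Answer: $-25$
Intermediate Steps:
$g = -25$ ($g = \left(-12 - 8\right) - 5 = -20 - 5 = -25$)
$- 25 O{\left(\frac{0}{-7} \right)} + g = - 25 \frac{0}{-7} - 25 = - 25 \cdot 0 \left(- \frac{1}{7}\right) - 25 = \left(-25\right) 0 - 25 = 0 - 25 = -25$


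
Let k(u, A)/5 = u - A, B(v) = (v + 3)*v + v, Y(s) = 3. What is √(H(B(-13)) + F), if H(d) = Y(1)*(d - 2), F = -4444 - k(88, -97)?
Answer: 4*I*√314 ≈ 70.88*I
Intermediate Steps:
B(v) = v + v*(3 + v) (B(v) = (3 + v)*v + v = v*(3 + v) + v = v + v*(3 + v))
k(u, A) = -5*A + 5*u (k(u, A) = 5*(u - A) = -5*A + 5*u)
F = -5369 (F = -4444 - (-5*(-97) + 5*88) = -4444 - (485 + 440) = -4444 - 1*925 = -4444 - 925 = -5369)
H(d) = -6 + 3*d (H(d) = 3*(d - 2) = 3*(-2 + d) = -6 + 3*d)
√(H(B(-13)) + F) = √((-6 + 3*(-13*(4 - 13))) - 5369) = √((-6 + 3*(-13*(-9))) - 5369) = √((-6 + 3*117) - 5369) = √((-6 + 351) - 5369) = √(345 - 5369) = √(-5024) = 4*I*√314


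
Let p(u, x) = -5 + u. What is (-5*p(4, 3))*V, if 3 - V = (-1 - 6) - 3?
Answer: 65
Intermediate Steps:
V = 13 (V = 3 - ((-1 - 6) - 3) = 3 - (-7 - 3) = 3 - 1*(-10) = 3 + 10 = 13)
(-5*p(4, 3))*V = -5*(-5 + 4)*13 = -5*(-1)*13 = 5*13 = 65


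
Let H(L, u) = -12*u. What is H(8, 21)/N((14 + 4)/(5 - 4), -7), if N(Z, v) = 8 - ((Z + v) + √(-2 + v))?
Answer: 42 - 42*I ≈ 42.0 - 42.0*I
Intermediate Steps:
N(Z, v) = 8 - Z - v - √(-2 + v) (N(Z, v) = 8 - (Z + v + √(-2 + v)) = 8 + (-Z - v - √(-2 + v)) = 8 - Z - v - √(-2 + v))
H(8, 21)/N((14 + 4)/(5 - 4), -7) = (-12*21)/(8 - (14 + 4)/(5 - 4) - 1*(-7) - √(-2 - 7)) = -252/(8 - 18/1 + 7 - √(-9)) = -252/(8 - 18 + 7 - 3*I) = -252*(-3 + 3*I)/18 = -14*(-3 + 3*I)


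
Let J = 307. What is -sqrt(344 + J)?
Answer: -sqrt(651) ≈ -25.515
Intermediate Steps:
-sqrt(344 + J) = -sqrt(344 + 307) = -sqrt(651)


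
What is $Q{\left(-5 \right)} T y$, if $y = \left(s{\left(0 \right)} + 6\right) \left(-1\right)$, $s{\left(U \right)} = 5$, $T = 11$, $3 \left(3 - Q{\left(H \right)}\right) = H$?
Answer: $- \frac{1694}{3} \approx -564.67$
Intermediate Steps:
$Q{\left(H \right)} = 3 - \frac{H}{3}$
$y = -11$ ($y = \left(5 + 6\right) \left(-1\right) = 11 \left(-1\right) = -11$)
$Q{\left(-5 \right)} T y = \left(3 - - \frac{5}{3}\right) 11 \left(-11\right) = \left(3 + \frac{5}{3}\right) 11 \left(-11\right) = \frac{14}{3} \cdot 11 \left(-11\right) = \frac{154}{3} \left(-11\right) = - \frac{1694}{3}$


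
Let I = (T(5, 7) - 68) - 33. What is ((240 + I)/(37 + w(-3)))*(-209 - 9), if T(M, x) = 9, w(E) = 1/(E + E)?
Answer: -193584/221 ≈ -875.95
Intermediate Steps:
w(E) = 1/(2*E)
I = -92 (I = (9 - 68) - 33 = -59 - 33 = -92)
((240 + I)/(37 + w(-3)))*(-209 - 9) = ((240 - 92)/(37 + (1/2)/(-3)))*(-209 - 9) = (148/(37 + (1/2)*(-1/3)))*(-218) = (148/(37 - 1/6))*(-218) = (148/(221/6))*(-218) = (148*(6/221))*(-218) = (888/221)*(-218) = -193584/221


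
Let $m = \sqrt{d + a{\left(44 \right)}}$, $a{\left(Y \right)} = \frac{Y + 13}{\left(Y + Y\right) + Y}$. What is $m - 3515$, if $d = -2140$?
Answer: $-3515 + \frac{i \sqrt{1035551}}{22} \approx -3515.0 + 46.255 i$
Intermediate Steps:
$a{\left(Y \right)} = \frac{13 + Y}{3 Y}$ ($a{\left(Y \right)} = \frac{13 + Y}{2 Y + Y} = \frac{13 + Y}{3 Y}$)
$m = \frac{i \sqrt{1035551}}{22}$ ($m = \sqrt{-2140 + \frac{13 + 44}{3 \cdot 44}} = \sqrt{-2140 + \frac{1}{3} \cdot \frac{1}{44} \cdot 57} = \sqrt{-2140 + \frac{19}{44}} = \sqrt{- \frac{94141}{44}} = \frac{i \sqrt{1035551}}{22} \approx 46.255 i$)
$m - 3515 = \frac{i \sqrt{1035551}}{22} - 3515 = -3515 + \frac{i \sqrt{1035551}}{22}$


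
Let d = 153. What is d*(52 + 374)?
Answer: 65178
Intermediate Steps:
d*(52 + 374) = 153*(52 + 374) = 153*426 = 65178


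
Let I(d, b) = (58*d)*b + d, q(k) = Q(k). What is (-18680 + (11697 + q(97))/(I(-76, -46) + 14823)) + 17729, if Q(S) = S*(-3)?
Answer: -68948453/72505 ≈ -950.95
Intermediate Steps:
Q(S) = -3*S
q(k) = -3*k
I(d, b) = d + 58*b*d (I(d, b) = 58*b*d + d = d + 58*b*d)
(-18680 + (11697 + q(97))/(I(-76, -46) + 14823)) + 17729 = (-18680 + (11697 - 3*97)/(-76*(1 + 58*(-46)) + 14823)) + 17729 = (-18680 + (11697 - 291)/(-76*(1 - 2668) + 14823)) + 17729 = (-18680 + 11406/(-76*(-2667) + 14823)) + 17729 = (-18680 + 11406/(202692 + 14823)) + 17729 = (-18680 + 11406/217515) + 17729 = (-18680 + 11406*(1/217515)) + 17729 = (-18680 + 3802/72505) + 17729 = -1354389598/72505 + 17729 = -68948453/72505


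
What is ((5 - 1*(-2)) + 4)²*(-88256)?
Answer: -10678976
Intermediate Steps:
((5 - 1*(-2)) + 4)²*(-88256) = ((5 + 2) + 4)²*(-88256) = (7 + 4)²*(-88256) = 11²*(-88256) = 121*(-88256) = -10678976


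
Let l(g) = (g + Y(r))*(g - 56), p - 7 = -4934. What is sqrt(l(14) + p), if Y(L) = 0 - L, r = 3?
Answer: I*sqrt(5389) ≈ 73.41*I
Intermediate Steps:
p = -4927 (p = 7 - 4934 = -4927)
Y(L) = -L
l(g) = (-56 + g)*(-3 + g) (l(g) = (g - 1*3)*(g - 56) = (g - 3)*(-56 + g) = (-3 + g)*(-56 + g) = (-56 + g)*(-3 + g))
sqrt(l(14) + p) = sqrt((168 + 14**2 - 59*14) - 4927) = sqrt((168 + 196 - 826) - 4927) = sqrt(-462 - 4927) = sqrt(-5389) = I*sqrt(5389)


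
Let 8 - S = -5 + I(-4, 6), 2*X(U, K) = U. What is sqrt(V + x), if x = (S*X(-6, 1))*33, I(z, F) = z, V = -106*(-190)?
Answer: sqrt(18457) ≈ 135.86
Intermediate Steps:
V = 20140
X(U, K) = U/2
S = 17 (S = 8 - (-5 - 4) = 8 - 1*(-9) = 8 + 9 = 17)
x = -1683 (x = (17*((1/2)*(-6)))*33 = (17*(-3))*33 = -51*33 = -1683)
sqrt(V + x) = sqrt(20140 - 1683) = sqrt(18457)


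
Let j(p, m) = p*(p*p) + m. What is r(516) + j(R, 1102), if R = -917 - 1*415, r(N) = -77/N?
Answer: -1219444877333/516 ≈ -2.3633e+9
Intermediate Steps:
R = -1332 (R = -917 - 415 = -1332)
j(p, m) = m + p³ (j(p, m) = p*p² + m = p³ + m = m + p³)
r(516) + j(R, 1102) = -77/516 + (1102 + (-1332)³) = -77*1/516 + (1102 - 2363266368) = -77/516 - 2363265266 = -1219444877333/516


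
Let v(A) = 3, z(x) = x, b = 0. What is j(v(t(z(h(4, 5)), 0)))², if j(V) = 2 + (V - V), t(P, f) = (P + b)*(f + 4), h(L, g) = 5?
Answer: 4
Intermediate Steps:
t(P, f) = P*(4 + f) (t(P, f) = (P + 0)*(f + 4) = P*(4 + f))
j(V) = 2 (j(V) = 2 + 0 = 2)
j(v(t(z(h(4, 5)), 0)))² = 2² = 4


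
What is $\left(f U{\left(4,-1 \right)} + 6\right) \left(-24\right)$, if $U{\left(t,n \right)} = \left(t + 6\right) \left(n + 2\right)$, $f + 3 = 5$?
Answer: $-624$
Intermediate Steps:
$f = 2$ ($f = -3 + 5 = 2$)
$U{\left(t,n \right)} = \left(2 + n\right) \left(6 + t\right)$ ($U{\left(t,n \right)} = \left(6 + t\right) \left(2 + n\right) = \left(2 + n\right) \left(6 + t\right)$)
$\left(f U{\left(4,-1 \right)} + 6\right) \left(-24\right) = \left(2 \left(12 + 2 \cdot 4 + 6 \left(-1\right) - 4\right) + 6\right) \left(-24\right) = \left(2 \left(12 + 8 - 6 - 4\right) + 6\right) \left(-24\right) = \left(2 \cdot 10 + 6\right) \left(-24\right) = \left(20 + 6\right) \left(-24\right) = 26 \left(-24\right) = -624$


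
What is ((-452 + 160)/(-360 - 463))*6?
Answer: 1752/823 ≈ 2.1288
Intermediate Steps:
((-452 + 160)/(-360 - 463))*6 = -292/(-823)*6 = -292*(-1/823)*6 = (292/823)*6 = 1752/823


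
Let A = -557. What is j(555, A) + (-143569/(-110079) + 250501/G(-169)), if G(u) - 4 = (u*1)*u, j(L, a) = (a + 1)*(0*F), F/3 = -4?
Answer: 31675948064/3144406635 ≈ 10.074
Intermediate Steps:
F = -12 (F = 3*(-4) = -12)
j(L, a) = 0 (j(L, a) = (a + 1)*(0*(-12)) = (1 + a)*0 = 0)
G(u) = 4 + u² (G(u) = 4 + (u*1)*u = 4 + u*u = 4 + u²)
j(555, A) + (-143569/(-110079) + 250501/G(-169)) = 0 + (-143569/(-110079) + 250501/(4 + (-169)²)) = 0 + (-143569*(-1/110079) + 250501/(4 + 28561)) = 0 + (143569/110079 + 250501/28565) = 0 + 31675948064/3144406635 = 31675948064/3144406635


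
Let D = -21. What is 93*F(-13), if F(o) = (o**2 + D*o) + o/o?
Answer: 41199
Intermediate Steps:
F(o) = 1 + o**2 - 21*o (F(o) = (o**2 - 21*o) + o/o = (o**2 - 21*o) + 1 = 1 + o**2 - 21*o)
93*F(-13) = 93*(1 + (-13)**2 - 21*(-13)) = 93*(1 + 169 + 273) = 93*443 = 41199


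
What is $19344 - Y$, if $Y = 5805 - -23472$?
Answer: $-9933$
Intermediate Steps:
$Y = 29277$ ($Y = 5805 + 23472 = 29277$)
$19344 - Y = 19344 - 29277 = -9933$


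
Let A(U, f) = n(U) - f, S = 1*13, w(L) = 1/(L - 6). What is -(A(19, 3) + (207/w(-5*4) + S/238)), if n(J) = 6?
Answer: 1280189/238 ≈ 5378.9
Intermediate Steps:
w(L) = 1/(-6 + L)
S = 13
A(U, f) = 6 - f
-(A(19, 3) + (207/w(-5*4) + S/238)) = -((6 - 1*3) + (207/(1/(-6 - 5*4)) + 13/238)) = -((6 - 3) + (207/(1/(-6 - 20)) + 13*(1/238))) = -(3 + (207/(1/(-26)) + 13/238)) = -(3 + (207/(-1/26) + 13/238)) = -(3 + (207*(-26) + 13/238)) = -(3 + (-5382 + 13/238)) = -(3 - 1280903/238) = -1*(-1280189/238) = 1280189/238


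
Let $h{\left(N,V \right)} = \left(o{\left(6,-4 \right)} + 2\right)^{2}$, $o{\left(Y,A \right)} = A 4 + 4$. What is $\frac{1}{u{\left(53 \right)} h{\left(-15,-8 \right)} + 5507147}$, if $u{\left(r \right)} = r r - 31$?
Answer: $\frac{1}{5784947} \approx 1.7286 \cdot 10^{-7}$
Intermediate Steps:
$o{\left(Y,A \right)} = 4 + 4 A$ ($o{\left(Y,A \right)} = 4 A + 4 = 4 + 4 A$)
$u{\left(r \right)} = -31 + r^{2}$ ($u{\left(r \right)} = r^{2} - 31 = -31 + r^{2}$)
$h{\left(N,V \right)} = 100$ ($h{\left(N,V \right)} = \left(\left(4 + 4 \left(-4\right)\right) + 2\right)^{2} = \left(\left(4 - 16\right) + 2\right)^{2} = \left(-12 + 2\right)^{2} = \left(-10\right)^{2} = 100$)
$\frac{1}{u{\left(53 \right)} h{\left(-15,-8 \right)} + 5507147} = \frac{1}{\left(-31 + 53^{2}\right) 100 + 5507147} = \frac{1}{\left(-31 + 2809\right) 100 + 5507147} = \frac{1}{2778 \cdot 100 + 5507147} = \frac{1}{277800 + 5507147} = \frac{1}{5784947}$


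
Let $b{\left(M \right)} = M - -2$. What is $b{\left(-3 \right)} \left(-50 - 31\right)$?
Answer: $81$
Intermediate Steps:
$b{\left(M \right)} = 2 + M$ ($b{\left(M \right)} = M + 2 = 2 + M$)
$b{\left(-3 \right)} \left(-50 - 31\right) = \left(2 - 3\right) \left(-50 - 31\right) = \left(-1\right) \left(-81\right) = 81$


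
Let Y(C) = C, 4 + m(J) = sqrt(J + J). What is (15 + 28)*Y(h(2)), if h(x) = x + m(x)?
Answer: 0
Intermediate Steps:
m(J) = -4 + sqrt(2)*sqrt(J) (m(J) = -4 + sqrt(J + J) = -4 + sqrt(2*J) = -4 + sqrt(2)*sqrt(J))
h(x) = -4 + x + sqrt(2)*sqrt(x) (h(x) = x + (-4 + sqrt(2)*sqrt(x)) = -4 + x + sqrt(2)*sqrt(x))
(15 + 28)*Y(h(2)) = (15 + 28)*(-4 + 2 + sqrt(2)*sqrt(2)) = 43*(-4 + 2 + 2) = 43*0 = 0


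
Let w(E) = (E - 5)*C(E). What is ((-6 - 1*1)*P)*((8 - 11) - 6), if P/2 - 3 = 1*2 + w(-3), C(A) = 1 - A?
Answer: -3402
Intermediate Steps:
w(E) = (1 - E)*(-5 + E) (w(E) = (E - 5)*(1 - E) = (-5 + E)*(1 - E) = (1 - E)*(-5 + E))
P = -54 (P = 6 + 2*(1*2 - (-1 - 3)*(-5 - 3)) = 6 + 2*(2 - 1*(-4)*(-8)) = 6 + 2*(2 - 32) = 6 + 2*(-30) = 6 - 60 = -54)
((-6 - 1*1)*P)*((8 - 11) - 6) = ((-6 - 1*1)*(-54))*((8 - 11) - 6) = ((-6 - 1)*(-54))*(-3 - 6) = -7*(-54)*(-9) = 378*(-9) = -3402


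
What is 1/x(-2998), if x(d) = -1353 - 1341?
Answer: -1/2694 ≈ -0.00037120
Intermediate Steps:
x(d) = -2694
1/x(-2998) = 1/(-2694) = -1/2694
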